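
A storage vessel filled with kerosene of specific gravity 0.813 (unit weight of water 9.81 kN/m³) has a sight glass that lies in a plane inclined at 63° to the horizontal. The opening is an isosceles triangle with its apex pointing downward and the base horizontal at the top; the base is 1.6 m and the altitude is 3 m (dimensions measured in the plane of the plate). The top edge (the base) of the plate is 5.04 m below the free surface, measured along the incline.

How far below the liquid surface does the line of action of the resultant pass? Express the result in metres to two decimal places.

h_p = 5.46 m

γ = 0.813 × 9.81 = 7.97553 kN/m³.
Let θ = 63° be the plate's angle to the horizontal; measure y along the incline from where the plane meets the free surface. Vertical depth h = y·sinθ with sinθ = 0.891007.
With the apex down, the centroid sits h/3 = 3/3 = 1 m below the base (the top edge), so y_c = 5.04 + 1 = 6.04 m and h_c = 6.04 × 0.891007 = 5.38168 m.
A = ½ × 1.6 × 3 = 2.4 m².
Resultant F = γ·h_c·A = 7.97553 × 5.38168 × 2.4 = 103.012 kN.
I_c = b·h³/36 = 1.6 × 3³/36 = 1.2 m⁴.
Centre of pressure: y_p = y_c + I_c/(y_c·A) = 6.04 + 1.2/(6.04 × 2.4) = 6.04 + 0.0827815 = 6.12278 m along the plane.
Vertically, h_p = y_p·sinθ = 6.12278 × 0.891007 = 5.45544 m.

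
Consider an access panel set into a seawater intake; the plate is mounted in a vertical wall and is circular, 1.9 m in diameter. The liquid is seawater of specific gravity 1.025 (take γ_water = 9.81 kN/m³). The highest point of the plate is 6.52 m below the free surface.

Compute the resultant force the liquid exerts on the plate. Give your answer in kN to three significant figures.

γ = 1.025 × 9.81 = 10.05525 kN/m³.
The centroid is at the centre, 0.95 m below the top of the plate, so the centroid depth is h_c = 6.52 + 0.95 = 7.47 m.
A = π(0.95)² = 2.83529 m².
Resultant F = γ·h_c·A = 10.05525 × 7.47 × 2.83529 = 212.966 kN.

F ≈ 213 kN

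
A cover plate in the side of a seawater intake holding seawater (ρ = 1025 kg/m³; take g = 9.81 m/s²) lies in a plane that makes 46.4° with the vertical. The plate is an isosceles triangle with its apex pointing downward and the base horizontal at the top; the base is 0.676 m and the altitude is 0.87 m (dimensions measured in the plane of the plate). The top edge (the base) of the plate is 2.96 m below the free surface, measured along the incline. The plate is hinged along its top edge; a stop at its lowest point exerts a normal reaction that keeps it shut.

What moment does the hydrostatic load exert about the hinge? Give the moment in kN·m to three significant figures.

M ≈ 2.01 kN·m

γ = ρg = 1025 × 9.81 / 1000 = 10.05525 kN/m³.
The plate makes 46.4° with the vertical, i.e. θ = 90° − 46.4° = 43.6° to the horizontal. Measuring y along the incline from the free-surface line, vertical depth h = y·sinθ with sinθ = 0.689620.
With the apex down, the centroid sits h/3 = 0.87/3 = 0.29 m below the base (the top edge), so y_c = 2.96 + 0.29 = 3.25 m and h_c = 3.25 × 0.689620 = 2.24126 m.
A = ½ × 0.676 × 0.87 = 0.29406 m².
Resultant F = γ·h_c·A = 10.05525 × 2.24126 × 0.29406 = 6.62706 kN.
I_c = b·h³/36 = 0.676 × 0.87³/36 = 0.0123652 m⁴.
Centre of pressure: y_p = y_c + I_c/(y_c·A) = 3.25 + 0.0123652/(3.25 × 0.29406) = 3.25 + 0.0129384 = 3.26294 m along the plane.
The resultant acts 0.29 + 0.0129384 = 0.302938 m (along the plate) below the hinge at the top edge, so the moment about the hinge is M = F × 0.302938 = 6.62706 × 0.302938 = 2.00759 kN·m.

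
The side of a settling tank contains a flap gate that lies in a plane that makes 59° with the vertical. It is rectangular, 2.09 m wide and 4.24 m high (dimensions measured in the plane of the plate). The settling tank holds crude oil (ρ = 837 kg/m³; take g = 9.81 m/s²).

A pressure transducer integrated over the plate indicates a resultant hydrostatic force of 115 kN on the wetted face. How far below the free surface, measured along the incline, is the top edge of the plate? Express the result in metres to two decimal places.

y_top ≈ 0.95 m

γ = ρg = 837 × 9.81 / 1000 = 8.21097 kN/m³.
A = 2.09 × 4.24 = 8.8616 m².
From F = γ·h_c·A, the centroid depth is h_c = 115/(8.21097 × 8.8616) = 1.58049 m.
The plate makes 59° with the vertical, i.e. θ = 90° − 59° = 31° to the horizontal. Measuring y along the incline from the free-surface line, vertical depth h = y·sinθ with sinθ = 0.515038.
Along the incline, y_c = h_c/sinθ = 1.58049/0.515038 = 3.06869 m.
The centroid lies 4.24/2 = 2.12 m below the top edge, so the top edge sits at y_top = 3.06869 − 2.12 = 0.94869 m along the incline.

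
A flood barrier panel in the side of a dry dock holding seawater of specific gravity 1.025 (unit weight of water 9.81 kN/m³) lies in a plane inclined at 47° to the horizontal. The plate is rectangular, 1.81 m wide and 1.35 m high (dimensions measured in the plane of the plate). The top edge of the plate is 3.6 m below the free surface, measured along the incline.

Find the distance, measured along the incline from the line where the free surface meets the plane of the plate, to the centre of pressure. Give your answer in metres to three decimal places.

y_p = 4.311 m

γ = 1.025 × 9.81 = 10.05525 kN/m³.
Let θ = 47° be the plate's angle to the horizontal; measure y along the incline from where the plane meets the free surface. Vertical depth h = y·sinθ with sinθ = 0.731354.
The centroid lies 1.35/2 = 0.675 m below the top edge, so y_c = 3.6 + 0.675 = 4.275 m and h_c = 4.275 × 0.731354 = 3.12654 m.
A = 1.81 × 1.35 = 2.4435 m².
Resultant F = γ·h_c·A = 10.05525 × 3.12654 × 2.4435 = 76.8191 kN.
I_c = b·h³/12 = 1.81 × 1.35³/12 = 0.371107 m⁴.
Centre of pressure: y_p = y_c + I_c/(y_c·A) = 4.275 + 0.371107/(4.275 × 2.4435) = 4.275 + 0.0355264 = 4.31053 m along the plane.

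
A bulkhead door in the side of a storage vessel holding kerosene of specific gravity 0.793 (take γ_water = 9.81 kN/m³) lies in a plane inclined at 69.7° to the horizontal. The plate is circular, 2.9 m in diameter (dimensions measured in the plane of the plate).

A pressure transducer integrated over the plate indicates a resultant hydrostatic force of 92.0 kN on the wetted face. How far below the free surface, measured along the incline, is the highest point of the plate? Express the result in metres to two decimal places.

γ = 0.793 × 9.81 = 7.77933 kN/m³.
A = π(1.45)² = 6.6052 m².
From F = γ·h_c·A, the centroid depth is h_c = 92.0/(7.77933 × 6.6052) = 1.79044 m.
Let θ = 69.7° be the plate's angle to the horizontal; measure y along the incline from where the plane meets the free surface. Vertical depth h = y·sinθ with sinθ = 0.937889.
Along the incline, y_c = h_c/sinθ = 1.79044/0.937889 = 1.90901 m.
The centroid is at the centre, 1.45 m below the top of the plate, so the highest point sits at y_top = 1.90901 − 1.45 = 0.45901 m along the incline.

y_top ≈ 0.46 m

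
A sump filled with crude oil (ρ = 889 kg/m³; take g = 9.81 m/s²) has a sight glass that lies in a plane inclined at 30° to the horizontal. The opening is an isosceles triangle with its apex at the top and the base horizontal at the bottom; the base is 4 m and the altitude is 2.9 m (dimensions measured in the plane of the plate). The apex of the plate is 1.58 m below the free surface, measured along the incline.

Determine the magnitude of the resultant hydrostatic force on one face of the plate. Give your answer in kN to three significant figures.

γ = ρg = 889 × 9.81 / 1000 = 8.72109 kN/m³.
Let θ = 30° be the plate's angle to the horizontal; measure y along the incline from where the plane meets the free surface. Vertical depth h = y·sinθ with sinθ = 0.500000.
With the apex up, the centroid sits 2h/3 = 2 × 2.9/3 = 1.93333 m below the apex, so y_c = 1.58 + 1.93333 = 3.51333 m and h_c = 3.51333 × 0.500000 = 1.75666 m.
A = ½ × 4 × 2.9 = 5.8 m².
Resultant F = γ·h_c·A = 8.72109 × 1.75666 × 5.8 = 88.8559 kN.

F ≈ 88.9 kN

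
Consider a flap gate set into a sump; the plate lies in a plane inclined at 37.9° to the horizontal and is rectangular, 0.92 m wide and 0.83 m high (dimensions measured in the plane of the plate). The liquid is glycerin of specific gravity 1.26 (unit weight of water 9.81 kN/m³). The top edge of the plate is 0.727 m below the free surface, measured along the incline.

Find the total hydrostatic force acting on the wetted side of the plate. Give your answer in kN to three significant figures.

γ = 1.26 × 9.81 = 12.3606 kN/m³.
Let θ = 37.9° be the plate's angle to the horizontal; measure y along the incline from where the plane meets the free surface. Vertical depth h = y·sinθ with sinθ = 0.614285.
The centroid lies 0.83/2 = 0.415 m below the top edge, so y_c = 0.727 + 0.415 = 1.142 m and h_c = 1.142 × 0.614285 = 0.701513 m.
A = 0.92 × 0.83 = 0.7636 m².
Resultant F = γ·h_c·A = 12.3606 × 0.701513 × 0.7636 = 6.62127 kN.

F ≈ 6.62 kN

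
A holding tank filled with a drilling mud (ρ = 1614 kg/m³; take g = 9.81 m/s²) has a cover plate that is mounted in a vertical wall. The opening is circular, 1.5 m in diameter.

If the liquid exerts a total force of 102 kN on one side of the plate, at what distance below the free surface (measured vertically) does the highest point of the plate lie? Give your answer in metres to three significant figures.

γ = ρg = 1614 × 9.81 / 1000 = 15.83334 kN/m³.
A = π(0.75)² = 1.76715 m².
From F = γ·h_c·A, the centroid depth is h_c = 102/(15.83334 × 1.76715) = 3.64548 m.
The centroid is at the centre, 0.75 m below the top of the plate, so the highest point sits at h_top = 3.64548 − 0.75 = 2.89548 m below the surface.

d_top ≈ 2.90 m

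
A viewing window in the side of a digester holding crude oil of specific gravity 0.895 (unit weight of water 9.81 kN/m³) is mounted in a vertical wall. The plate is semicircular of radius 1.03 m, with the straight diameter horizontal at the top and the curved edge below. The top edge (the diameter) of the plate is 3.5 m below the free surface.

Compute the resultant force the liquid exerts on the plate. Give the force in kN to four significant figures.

γ = 0.895 × 9.81 = 8.77995 kN/m³.
The centroid of a semicircle lies 4r/(3π) = 0.437146 m from the diameter, here below the top edge, so the centroid depth is h_c = 3.5 + 0.437146 = 3.93715 m.
A = πr²/2 = π × 1.03²/2 = 1.66646 m².
Resultant F = γ·h_c·A = 8.77995 × 3.93715 × 1.66646 = 57.6062 kN.

F ≈ 57.61 kN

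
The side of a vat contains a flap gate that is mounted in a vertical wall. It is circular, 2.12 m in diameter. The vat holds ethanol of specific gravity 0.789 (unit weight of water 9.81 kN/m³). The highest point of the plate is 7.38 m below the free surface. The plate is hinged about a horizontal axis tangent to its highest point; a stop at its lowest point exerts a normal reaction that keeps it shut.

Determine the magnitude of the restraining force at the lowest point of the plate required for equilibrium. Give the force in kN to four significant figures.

P ≈ 118.9 kN

γ = 0.789 × 9.81 = 7.74009 kN/m³.
The centroid is at the centre, 1.06 m below the top of the plate, so the centroid depth is h_c = 7.38 + 1.06 = 8.44 m.
A = π(1.06)² = 3.52989 m².
Resultant F = γ·h_c·A = 7.74009 × 8.44 × 3.52989 = 230.595 kN.
I_c = πr⁴/4 = π × 1.06⁴/4 = 0.991547 m⁴.
Centre of pressure: y_p = y_c + I_c/(y_c·A) = 8.44 + 0.991547/(8.44 × 3.52989) = 8.44 + 0.033282 = 8.47328 m along the plane.
The resultant acts 1.06 + 0.033282 = 1.09328 m (along the plate) below the hinge at the top edge, so the moment about the hinge is M = F × 1.09328 = 230.595 × 1.09328 = 252.105 kN·m.
A normal force at the bottom, 2.12 m from the hinge, must supply this moment: P = 252.105/2.12 = 118.917 kN.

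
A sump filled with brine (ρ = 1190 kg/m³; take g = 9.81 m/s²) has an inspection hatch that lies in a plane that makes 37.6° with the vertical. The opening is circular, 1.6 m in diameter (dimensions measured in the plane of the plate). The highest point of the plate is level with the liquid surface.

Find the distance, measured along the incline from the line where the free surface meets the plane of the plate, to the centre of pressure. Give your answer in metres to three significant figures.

y_p = 1.00 m

γ = ρg = 1190 × 9.81 / 1000 = 11.6739 kN/m³.
The plate makes 37.6° with the vertical, i.e. θ = 90° − 37.6° = 52.4° to the horizontal. Measuring y along the incline from the free-surface line, vertical depth h = y·sinθ with sinθ = 0.792290.
The centroid is at the centre, 0.8 m below the top of the plate, so y_c = 0.8 m and h_c = 0.8 × 0.792290 = 0.633832 m.
A = π(0.8)² = 2.01062 m².
Resultant F = γ·h_c·A = 11.6739 × 0.633832 × 2.01062 = 14.8772 kN.
I_c = πr⁴/4 = π × 0.8⁴/4 = 0.321699 m⁴.
Centre of pressure: y_p = y_c + I_c/(y_c·A) = 0.8 + 0.321699/(0.8 × 2.01062) = 0.8 + 0.2 = 1 m along the plane.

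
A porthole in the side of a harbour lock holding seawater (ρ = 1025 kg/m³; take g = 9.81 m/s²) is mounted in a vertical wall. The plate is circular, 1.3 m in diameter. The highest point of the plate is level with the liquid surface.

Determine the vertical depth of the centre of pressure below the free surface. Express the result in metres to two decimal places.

h_p = 0.81 m

γ = ρg = 1025 × 9.81 / 1000 = 10.05525 kN/m³.
The centroid is at the centre, 0.65 m below the top of the plate, so the centroid depth is h_c = 0.65 m.
A = π(0.65)² = 1.32732 m².
Resultant F = γ·h_c·A = 10.05525 × 0.65 × 1.32732 = 8.67525 kN.
I_c = πr⁴/4 = π × 0.65⁴/4 = 0.140198 m⁴.
Centre of pressure: y_p = y_c + I_c/(y_c·A) = 0.65 + 0.140198/(0.65 × 1.32732) = 0.65 + 0.1625 = 0.8125 m along the plane.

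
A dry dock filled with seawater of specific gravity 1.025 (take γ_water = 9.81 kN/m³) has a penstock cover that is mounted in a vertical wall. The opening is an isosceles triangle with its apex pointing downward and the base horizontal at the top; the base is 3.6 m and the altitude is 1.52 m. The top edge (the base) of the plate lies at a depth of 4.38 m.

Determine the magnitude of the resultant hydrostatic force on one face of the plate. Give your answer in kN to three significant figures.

γ = 1.025 × 9.81 = 10.05525 kN/m³.
With the apex down, the centroid sits h/3 = 1.52/3 = 0.506667 m below the base (the top edge), so the centroid depth is h_c = 4.38 + 0.506667 = 4.88667 m.
A = ½ × 3.6 × 1.52 = 2.736 m².
Resultant F = γ·h_c·A = 10.05525 × 4.88667 × 2.736 = 134.438 kN.

F ≈ 134 kN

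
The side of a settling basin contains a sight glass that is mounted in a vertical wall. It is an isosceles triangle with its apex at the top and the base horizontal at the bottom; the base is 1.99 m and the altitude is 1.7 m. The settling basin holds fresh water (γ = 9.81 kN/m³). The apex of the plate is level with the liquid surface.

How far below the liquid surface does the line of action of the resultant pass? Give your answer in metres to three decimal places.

h_p = 1.275 m

γ = 9.81 kN/m³.
With the apex up, the centroid sits 2h/3 = 2 × 1.7/3 = 1.13333 m below the apex, so the centroid depth is h_c = 1.13333 m.
A = ½ × 1.99 × 1.7 = 1.6915 m².
Resultant F = γ·h_c·A = 9.81 × 1.13333 × 1.6915 = 18.806 kN.
I_c = b·h³/36 = 1.99 × 1.7³/36 = 0.27158 m⁴.
Centre of pressure: y_p = y_c + I_c/(y_c·A) = 1.13333 + 0.27158/(1.13333 × 1.6915) = 1.13333 + 0.141667 = 1.275 m along the plane.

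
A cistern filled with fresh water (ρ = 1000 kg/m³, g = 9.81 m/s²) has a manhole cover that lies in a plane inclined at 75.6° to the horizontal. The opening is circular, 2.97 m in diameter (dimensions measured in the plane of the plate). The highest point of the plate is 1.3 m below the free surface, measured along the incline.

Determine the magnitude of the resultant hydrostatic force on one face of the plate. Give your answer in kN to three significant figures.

γ = ρg = 1000 × 9.81 = 9810 N/m³ = 9.81 kN/m³.
Let θ = 75.6° be the plate's angle to the horizontal; measure y along the incline from where the plane meets the free surface. Vertical depth h = y·sinθ with sinθ = 0.968583.
The centroid is at the centre, 1.485 m below the top of the plate, so y_c = 1.3 + 1.485 = 2.785 m and h_c = 2.785 × 0.968583 = 2.6975 m.
A = π(1.485)² = 6.92792 m².
Resultant F = γ·h_c·A = 9.81 × 2.6975 × 6.92792 = 183.33 kN.

F ≈ 183 kN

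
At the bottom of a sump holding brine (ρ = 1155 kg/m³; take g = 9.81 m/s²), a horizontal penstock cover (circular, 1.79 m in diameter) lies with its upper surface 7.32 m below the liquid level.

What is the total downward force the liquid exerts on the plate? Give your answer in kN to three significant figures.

γ = ρg = 1155 × 9.81 / 1000 = 11.33055 kN/m³.
The plate is horizontal, so pressure is uniform at p = γ·h = 11.33055 × 7.32 = 82.9396 kN/m².
A = π(0.895)² = 2.51649 m².
F = p·A = 82.9396 × 2.51649 = 208.717 kN.

F ≈ 209 kN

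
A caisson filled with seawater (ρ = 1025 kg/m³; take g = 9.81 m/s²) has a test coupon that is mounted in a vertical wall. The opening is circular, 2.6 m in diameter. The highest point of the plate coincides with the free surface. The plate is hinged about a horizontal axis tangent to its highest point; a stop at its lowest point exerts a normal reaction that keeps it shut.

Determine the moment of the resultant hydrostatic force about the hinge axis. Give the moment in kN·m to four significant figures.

M ≈ 112.8 kN·m

γ = ρg = 1025 × 9.81 / 1000 = 10.05525 kN/m³.
The centroid is at the centre, 1.3 m below the top of the plate, so the centroid depth is h_c = 1.3 m.
A = π(1.3)² = 5.30929 m².
Resultant F = γ·h_c·A = 10.05525 × 1.3 × 5.30929 = 69.4021 kN.
I_c = πr⁴/4 = π × 1.3⁴/4 = 2.24318 m⁴.
Centre of pressure: y_p = y_c + I_c/(y_c·A) = 1.3 + 2.24318/(1.3 × 5.30929) = 1.3 + 0.325001 = 1.625 m along the plane.
The resultant acts 1.3 + 0.325001 = 1.625 m (along the plate) below the hinge at the top edge, so the moment about the hinge is M = F × 1.625 = 69.4021 × 1.625 = 112.778 kN·m.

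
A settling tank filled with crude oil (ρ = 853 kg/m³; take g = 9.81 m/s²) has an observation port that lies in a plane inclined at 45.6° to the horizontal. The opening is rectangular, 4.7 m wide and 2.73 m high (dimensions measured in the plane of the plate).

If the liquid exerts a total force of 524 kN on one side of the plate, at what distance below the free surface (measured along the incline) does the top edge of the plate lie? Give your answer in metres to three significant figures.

γ = ρg = 853 × 9.81 / 1000 = 8.36793 kN/m³.
A = 4.7 × 2.73 = 12.831 m².
From F = γ·h_c·A, the centroid depth is h_c = 524/(8.36793 × 12.831) = 4.88037 m.
Let θ = 45.6° be the plate's angle to the horizontal; measure y along the incline from where the plane meets the free surface. Vertical depth h = y·sinθ with sinθ = 0.714473.
Along the incline, y_c = h_c/sinθ = 4.88037/0.714473 = 6.83073 m.
The centroid lies 2.73/2 = 1.365 m below the top edge, so the top edge sits at y_top = 6.83073 − 1.365 = 5.46573 m along the incline.

y_top ≈ 5.47 m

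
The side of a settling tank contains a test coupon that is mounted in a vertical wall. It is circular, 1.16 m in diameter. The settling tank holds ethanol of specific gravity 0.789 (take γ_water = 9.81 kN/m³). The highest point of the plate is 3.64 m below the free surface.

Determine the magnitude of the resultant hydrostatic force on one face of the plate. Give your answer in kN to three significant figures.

F ≈ 34.5 kN

γ = 0.789 × 9.81 = 7.74009 kN/m³.
The centroid is at the centre, 0.58 m below the top of the plate, so the centroid depth is h_c = 3.64 + 0.58 = 4.22 m.
A = π(0.58)² = 1.05683 m².
Resultant F = γ·h_c·A = 7.74009 × 4.22 × 1.05683 = 34.5194 kN.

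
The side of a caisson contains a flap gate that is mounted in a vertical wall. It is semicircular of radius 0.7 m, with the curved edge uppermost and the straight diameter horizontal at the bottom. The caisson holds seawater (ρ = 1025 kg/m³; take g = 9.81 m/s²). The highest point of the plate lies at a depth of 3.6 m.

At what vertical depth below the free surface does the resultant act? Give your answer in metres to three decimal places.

γ = ρg = 1025 × 9.81 / 1000 = 10.05525 kN/m³.
The centroid lies 4r/(3π) = 0.297089 m above the diameter, so r − 4r/(3π) = 0.7 − 0.297089 = 0.402911 m below the topmost point, so the centroid depth is h_c = 3.6 + 0.402911 = 4.00291 m.
A = πr²/2 = π × 0.7²/2 = 0.76969 m².
Resultant F = γ·h_c·A = 10.05525 × 4.00291 × 0.76969 = 30.9802 kN.
I_c = (π/8 − 8/(9π))·r⁴ = 0.109757 × 0.7⁴ = 0.0263527 m⁴.
Centre of pressure: y_p = y_c + I_c/(y_c·A) = 4.00291 + 0.0263527/(4.00291 × 0.76969) = 4.00291 + 0.00855329 = 4.01146 m along the plane.

h_p = 4.011 m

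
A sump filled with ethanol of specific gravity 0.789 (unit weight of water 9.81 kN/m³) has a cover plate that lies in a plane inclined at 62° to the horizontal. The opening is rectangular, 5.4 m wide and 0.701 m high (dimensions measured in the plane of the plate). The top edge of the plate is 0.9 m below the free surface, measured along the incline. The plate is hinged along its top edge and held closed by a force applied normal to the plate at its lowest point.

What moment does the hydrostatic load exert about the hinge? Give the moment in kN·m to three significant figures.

γ = 0.789 × 9.81 = 7.74009 kN/m³.
Let θ = 62° be the plate's angle to the horizontal; measure y along the incline from where the plane meets the free surface. Vertical depth h = y·sinθ with sinθ = 0.882948.
The centroid lies 0.701/2 = 0.3505 m below the top edge, so y_c = 0.9 + 0.3505 = 1.2505 m and h_c = 1.2505 × 0.882948 = 1.10413 m.
A = 5.4 × 0.701 = 3.7854 m².
Resultant F = γ·h_c·A = 7.74009 × 1.10413 × 3.7854 = 32.3503 kN.
I_c = b·h³/12 = 5.4 × 0.701³/12 = 0.155012 m⁴.
Centre of pressure: y_p = y_c + I_c/(y_c·A) = 1.2505 + 0.155012/(1.2505 × 3.7854) = 1.2505 + 0.0327469 = 1.28325 m along the plane.
The resultant acts 0.3505 + 0.0327469 = 0.383247 m (along the plate) below the hinge at the top edge, so the moment about the hinge is M = F × 0.383247 = 32.3503 × 0.383247 = 12.3982 kN·m.

M ≈ 12.4 kN·m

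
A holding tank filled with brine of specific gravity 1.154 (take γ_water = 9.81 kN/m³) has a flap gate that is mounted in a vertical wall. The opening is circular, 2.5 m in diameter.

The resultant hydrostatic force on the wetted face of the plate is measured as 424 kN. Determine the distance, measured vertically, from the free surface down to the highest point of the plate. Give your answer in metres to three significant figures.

γ = 1.154 × 9.81 = 11.32074 kN/m³.
A = π(1.25)² = 4.90874 m².
From F = γ·h_c·A, the centroid depth is h_c = 424/(11.32074 × 4.90874) = 7.62994 m.
The centroid is at the centre, 1.25 m below the top of the plate, so the highest point sits at h_top = 7.62994 − 1.25 = 6.37994 m below the surface.

d_top ≈ 6.38 m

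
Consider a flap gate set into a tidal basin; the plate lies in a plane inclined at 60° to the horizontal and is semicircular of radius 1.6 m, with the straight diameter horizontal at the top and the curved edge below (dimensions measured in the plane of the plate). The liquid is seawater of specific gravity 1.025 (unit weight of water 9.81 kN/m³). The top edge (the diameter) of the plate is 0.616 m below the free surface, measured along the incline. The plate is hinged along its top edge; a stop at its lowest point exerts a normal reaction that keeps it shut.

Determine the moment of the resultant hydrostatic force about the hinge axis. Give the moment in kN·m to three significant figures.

M ≈ 37.1 kN·m

γ = 1.025 × 9.81 = 10.05525 kN/m³.
Let θ = 60° be the plate's angle to the horizontal; measure y along the incline from where the plane meets the free surface. Vertical depth h = y·sinθ with sinθ = 0.866025.
The centroid of a semicircle lies 4r/(3π) = 0.679061 m from the diameter, here below the top edge, so y_c = 0.616 + 0.679061 = 1.29506 m and h_c = 1.29506 × 0.866025 = 1.12155 m.
A = πr²/2 = π × 1.6²/2 = 4.02124 m².
Resultant F = γ·h_c·A = 10.05525 × 1.12155 × 4.02124 = 45.3494 kN.
I_c = (π/8 − 8/(9π))·r⁴ = 0.109757 × 1.6⁴ = 0.719303 m⁴.
Centre of pressure: y_p = y_c + I_c/(y_c·A) = 1.29506 + 0.719303/(1.29506 × 4.02124) = 1.29506 + 0.138122 = 1.43318 m along the plane.
The resultant acts 0.679061 + 0.138122 = 0.817183 m (along the plate) below the hinge at the top edge, so the moment about the hinge is M = F × 0.817183 = 45.3494 × 0.817183 = 37.0588 kN·m.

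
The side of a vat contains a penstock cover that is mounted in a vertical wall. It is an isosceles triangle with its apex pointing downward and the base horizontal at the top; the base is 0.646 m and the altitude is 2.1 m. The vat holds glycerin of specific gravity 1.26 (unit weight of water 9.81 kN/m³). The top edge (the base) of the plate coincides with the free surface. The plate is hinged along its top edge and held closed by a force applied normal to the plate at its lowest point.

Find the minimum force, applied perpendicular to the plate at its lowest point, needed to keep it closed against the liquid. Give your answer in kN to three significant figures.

γ = 1.26 × 9.81 = 12.3606 kN/m³.
With the apex down, the centroid sits h/3 = 2.1/3 = 0.7 m below the base (the top edge), so the centroid depth is h_c = 0.7 m.
A = ½ × 0.646 × 2.1 = 0.6783 m².
Resultant F = γ·h_c·A = 12.3606 × 0.7 × 0.6783 = 5.86894 kN.
I_c = b·h³/36 = 0.646 × 2.1³/36 = 0.166184 m⁴.
Centre of pressure: y_p = y_c + I_c/(y_c·A) = 0.7 + 0.166184/(0.7 × 0.6783) = 0.7 + 0.350001 = 1.05 m along the plane.
The resultant acts 0.7 + 0.350001 = 1.05 m (along the plate) below the hinge at the top edge, so the moment about the hinge is M = F × 1.05 = 5.86894 × 1.05 = 6.16239 kN·m.
A normal force at the bottom, 2.1 m from the hinge, must supply this moment: P = 6.16239/2.1 = 2.93447 kN.

P ≈ 2.93 kN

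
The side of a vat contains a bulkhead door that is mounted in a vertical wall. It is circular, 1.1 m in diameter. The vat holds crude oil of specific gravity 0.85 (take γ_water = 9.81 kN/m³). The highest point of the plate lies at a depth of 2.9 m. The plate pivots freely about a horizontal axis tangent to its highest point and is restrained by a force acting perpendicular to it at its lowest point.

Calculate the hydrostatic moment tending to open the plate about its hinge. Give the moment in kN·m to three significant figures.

γ = 0.85 × 9.81 = 8.3385 kN/m³.
The centroid is at the centre, 0.55 m below the top of the plate, so the centroid depth is h_c = 2.9 + 0.55 = 3.45 m.
A = π(0.55)² = 0.950332 m².
Resultant F = γ·h_c·A = 8.3385 × 3.45 × 0.950332 = 27.339 kN.
I_c = πr⁴/4 = π × 0.55⁴/4 = 0.0718688 m⁴.
Centre of pressure: y_p = y_c + I_c/(y_c·A) = 3.45 + 0.0718688/(3.45 × 0.950332) = 3.45 + 0.0219203 = 3.47192 m along the plane.
The resultant acts 0.55 + 0.0219203 = 0.57192 m (along the plate) below the hinge at the top edge, so the moment about the hinge is M = F × 0.57192 = 27.339 × 0.57192 = 15.6357 kN·m.

M ≈ 15.6 kN·m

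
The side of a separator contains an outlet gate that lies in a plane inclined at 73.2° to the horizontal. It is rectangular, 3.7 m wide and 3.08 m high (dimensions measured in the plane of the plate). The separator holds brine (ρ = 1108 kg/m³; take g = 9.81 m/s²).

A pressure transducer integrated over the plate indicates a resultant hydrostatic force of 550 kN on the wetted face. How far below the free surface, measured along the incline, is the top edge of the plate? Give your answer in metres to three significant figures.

γ = ρg = 1108 × 9.81 / 1000 = 10.86948 kN/m³.
A = 3.7 × 3.08 = 11.396 m².
From F = γ·h_c·A, the centroid depth is h_c = 550/(10.86948 × 11.396) = 4.44019 m.
Let θ = 73.2° be the plate's angle to the horizontal; measure y along the incline from where the plane meets the free surface. Vertical depth h = y·sinθ with sinθ = 0.957319.
Along the incline, y_c = h_c/sinθ = 4.44019/0.957319 = 4.63815 m.
The centroid lies 3.08/2 = 1.54 m below the top edge, so the top edge sits at y_top = 4.63815 − 1.54 = 3.09815 m along the incline.

y_top ≈ 3.10 m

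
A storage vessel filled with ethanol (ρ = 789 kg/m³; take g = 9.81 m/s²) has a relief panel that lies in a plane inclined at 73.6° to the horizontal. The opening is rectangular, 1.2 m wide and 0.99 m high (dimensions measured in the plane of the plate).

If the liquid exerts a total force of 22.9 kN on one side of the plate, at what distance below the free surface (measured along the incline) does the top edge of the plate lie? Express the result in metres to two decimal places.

y_top ≈ 2.10 m

γ = ρg = 789 × 9.81 / 1000 = 7.74009 kN/m³.
A = 1.2 × 0.99 = 1.188 m².
From F = γ·h_c·A, the centroid depth is h_c = 22.9/(7.74009 × 1.188) = 2.49042 m.
Let θ = 73.6° be the plate's angle to the horizontal; measure y along the incline from where the plane meets the free surface. Vertical depth h = y·sinθ with sinθ = 0.959314.
Along the incline, y_c = h_c/sinθ = 2.49042/0.959314 = 2.59604 m.
The centroid lies 0.99/2 = 0.495 m below the top edge, so the top edge sits at y_top = 2.59604 − 0.495 = 2.10104 m along the incline.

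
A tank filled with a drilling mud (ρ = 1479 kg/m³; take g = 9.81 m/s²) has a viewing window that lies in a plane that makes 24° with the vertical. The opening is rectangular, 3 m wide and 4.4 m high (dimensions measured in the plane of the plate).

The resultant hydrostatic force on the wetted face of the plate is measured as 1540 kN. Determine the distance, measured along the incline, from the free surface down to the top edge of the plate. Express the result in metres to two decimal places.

y_top ≈ 6.60 m

γ = ρg = 1479 × 9.81 / 1000 = 14.50899 kN/m³.
A = 3 × 4.4 = 13.2 m².
From F = γ·h_c·A, the centroid depth is h_c = 1540/(14.50899 × 13.2) = 8.04099 m.
The plate makes 24° with the vertical, i.e. θ = 90° − 24° = 66° to the horizontal. Measuring y along the incline from the free-surface line, vertical depth h = y·sinθ with sinθ = 0.913545.
Along the incline, y_c = h_c/sinθ = 8.04099/0.913545 = 8.80196 m.
The centroid lies 4.4/2 = 2.2 m below the top edge, so the top edge sits at y_top = 8.80196 − 2.2 = 6.60196 m along the incline.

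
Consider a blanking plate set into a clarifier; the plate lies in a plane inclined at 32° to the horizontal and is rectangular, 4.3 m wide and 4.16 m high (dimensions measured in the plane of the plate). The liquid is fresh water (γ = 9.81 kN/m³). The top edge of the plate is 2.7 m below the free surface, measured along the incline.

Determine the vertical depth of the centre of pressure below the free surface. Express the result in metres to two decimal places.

h_p = 2.69 m

γ = 9.81 kN/m³.
Let θ = 32° be the plate's angle to the horizontal; measure y along the incline from where the plane meets the free surface. Vertical depth h = y·sinθ with sinθ = 0.529919.
The centroid lies 4.16/2 = 2.08 m below the top edge, so y_c = 2.7 + 2.08 = 4.78 m and h_c = 4.78 × 0.529919 = 2.53301 m.
A = 4.3 × 4.16 = 17.888 m².
Resultant F = γ·h_c·A = 9.81 × 2.53301 × 17.888 = 444.496 kN.
I_c = b·h³/12 = 4.3 × 4.16³/12 = 25.7969 m⁴.
Centre of pressure: y_p = y_c + I_c/(y_c·A) = 4.78 + 25.7969/(4.78 × 17.888) = 4.78 + 0.301702 = 5.0817 m along the plane.
Vertically, h_p = y_p·sinθ = 5.0817 × 0.529919 = 2.69289 m.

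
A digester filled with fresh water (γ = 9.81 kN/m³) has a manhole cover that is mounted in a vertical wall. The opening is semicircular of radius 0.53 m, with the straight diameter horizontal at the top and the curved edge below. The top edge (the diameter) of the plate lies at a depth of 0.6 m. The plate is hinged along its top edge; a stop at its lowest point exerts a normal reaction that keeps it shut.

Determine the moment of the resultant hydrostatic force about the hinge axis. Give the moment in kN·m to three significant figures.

γ = 9.81 kN/m³.
The centroid of a semicircle lies 4r/(3π) = 0.224939 m from the diameter, here below the top edge, so the centroid depth is h_c = 0.6 + 0.224939 = 0.824939 m.
A = πr²/2 = π × 0.53²/2 = 0.441237 m².
Resultant F = γ·h_c·A = 9.81 × 0.824939 × 0.441237 = 3.57078 kN.
I_c = (π/8 − 8/(9π))·r⁴ = 0.109757 × 0.53⁴ = 0.00866036 m⁴.
Centre of pressure: y_p = y_c + I_c/(y_c·A) = 0.824939 + 0.00866036/(0.824939 × 0.441237) = 0.824939 + 0.0237926 = 0.848732 m along the plane.
The resultant acts 0.224939 + 0.0237926 = 0.248732 m (along the plate) below the hinge at the top edge, so the moment about the hinge is M = F × 0.248732 = 3.57078 × 0.248732 = 0.888167 kN·m.

M ≈ 0.888 kN·m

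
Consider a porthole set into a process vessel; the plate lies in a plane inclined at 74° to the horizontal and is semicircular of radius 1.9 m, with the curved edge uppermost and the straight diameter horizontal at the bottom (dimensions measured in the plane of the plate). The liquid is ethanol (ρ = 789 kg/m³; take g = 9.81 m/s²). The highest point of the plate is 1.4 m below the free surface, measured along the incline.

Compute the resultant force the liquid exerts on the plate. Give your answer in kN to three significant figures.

F ≈ 105 kN

γ = ρg = 789 × 9.81 / 1000 = 7.74009 kN/m³.
Let θ = 74° be the plate's angle to the horizontal; measure y along the incline from where the plane meets the free surface. Vertical depth h = y·sinθ with sinθ = 0.961262.
The centroid lies 4r/(3π) = 0.806385 m above the diameter, so r − 4r/(3π) = 1.9 − 0.806385 = 1.09361 m below the topmost point, so y_c = 1.4 + 1.09361 = 2.49361 m and h_c = 2.49361 × 0.961262 = 2.39701 m.
A = πr²/2 = π × 1.9²/2 = 5.67057 m².
Resultant F = γ·h_c·A = 7.74009 × 2.39701 × 5.67057 = 105.206 kN.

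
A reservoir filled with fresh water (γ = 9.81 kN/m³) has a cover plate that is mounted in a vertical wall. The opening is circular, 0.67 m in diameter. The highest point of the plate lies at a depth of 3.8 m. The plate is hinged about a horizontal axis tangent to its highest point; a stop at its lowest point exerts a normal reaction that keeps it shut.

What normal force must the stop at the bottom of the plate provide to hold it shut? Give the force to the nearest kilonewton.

P ≈ 7 kN

γ = 9.81 kN/m³.
The centroid is at the centre, 0.335 m below the top of the plate, so the centroid depth is h_c = 3.8 + 0.335 = 4.135 m.
A = π(0.335)² = 0.352565 m².
Resultant F = γ·h_c·A = 9.81 × 4.135 × 0.352565 = 14.3016 kN.
I_c = πr⁴/4 = π × 0.335⁴/4 = 0.00989166 m⁴.
Centre of pressure: y_p = y_c + I_c/(y_c·A) = 4.135 + 0.00989166/(4.135 × 0.352565) = 4.135 + 0.00678507 = 4.14179 m along the plane.
The resultant acts 0.335 + 0.00678507 = 0.341785 m (along the plate) below the hinge at the top edge, so the moment about the hinge is M = F × 0.341785 = 14.3016 × 0.341785 = 4.88807 kN·m.
A normal force at the bottom, 0.67 m from the hinge, must supply this moment: P = 4.88807/0.67 = 7.29563 kN.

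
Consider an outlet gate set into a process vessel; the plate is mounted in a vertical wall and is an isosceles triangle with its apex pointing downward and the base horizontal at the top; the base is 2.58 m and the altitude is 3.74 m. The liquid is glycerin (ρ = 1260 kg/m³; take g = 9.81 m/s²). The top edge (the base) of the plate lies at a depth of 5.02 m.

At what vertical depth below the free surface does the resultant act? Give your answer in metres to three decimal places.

γ = ρg = 1260 × 9.81 / 1000 = 12.3606 kN/m³.
With the apex down, the centroid sits h/3 = 3.74/3 = 1.24667 m below the base (the top edge), so the centroid depth is h_c = 5.02 + 1.24667 = 6.26667 m.
A = ½ × 2.58 × 3.74 = 4.8246 m².
Resultant F = γ·h_c·A = 12.3606 × 6.26667 × 4.8246 = 373.713 kN.
I_c = b·h³/36 = 2.58 × 3.74³/36 = 3.74914 m⁴.
Centre of pressure: y_p = y_c + I_c/(y_c·A) = 6.26667 + 3.74914/(6.26667 × 4.8246) = 6.26667 + 0.124003 = 6.39067 m along the plane.

h_p = 6.391 m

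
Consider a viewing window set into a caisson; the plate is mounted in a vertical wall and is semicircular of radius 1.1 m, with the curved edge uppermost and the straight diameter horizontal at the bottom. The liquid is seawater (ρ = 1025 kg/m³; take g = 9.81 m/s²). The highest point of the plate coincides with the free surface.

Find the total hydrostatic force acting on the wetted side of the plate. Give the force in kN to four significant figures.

F ≈ 12.10 kN

γ = ρg = 1025 × 9.81 / 1000 = 10.05525 kN/m³.
The centroid lies 4r/(3π) = 0.466854 m above the diameter, so r − 4r/(3π) = 1.1 − 0.466854 = 0.633146 m below the topmost point, so the centroid depth is h_c = 0.633146 m.
A = πr²/2 = π × 1.1²/2 = 1.90066 m².
Resultant F = γ·h_c·A = 10.05525 × 0.633146 × 1.90066 = 12.1004 kN.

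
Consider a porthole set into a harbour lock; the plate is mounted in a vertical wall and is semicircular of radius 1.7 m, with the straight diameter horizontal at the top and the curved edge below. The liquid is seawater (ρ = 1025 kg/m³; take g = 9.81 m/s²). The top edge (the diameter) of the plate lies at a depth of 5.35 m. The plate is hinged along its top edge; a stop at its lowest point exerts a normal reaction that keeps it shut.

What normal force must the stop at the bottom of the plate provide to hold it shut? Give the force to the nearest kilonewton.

P ≈ 123 kN

γ = ρg = 1025 × 9.81 / 1000 = 10.05525 kN/m³.
The centroid of a semicircle lies 4r/(3π) = 0.721502 m from the diameter, here below the top edge, so the centroid depth is h_c = 5.35 + 0.721502 = 6.0715 m.
A = πr²/2 = π × 1.7²/2 = 4.5396 m².
Resultant F = γ·h_c·A = 10.05525 × 6.0715 × 4.5396 = 277.145 kN.
I_c = (π/8 − 8/(9π))·r⁴ = 0.109757 × 1.7⁴ = 0.916701 m⁴.
Centre of pressure: y_p = y_c + I_c/(y_c·A) = 6.0715 + 0.916701/(6.0715 × 4.5396) = 6.0715 + 0.0332594 = 6.10476 m along the plane.
The resultant acts 0.721502 + 0.0332594 = 0.754761 m (along the plate) below the hinge at the top edge, so the moment about the hinge is M = F × 0.754761 = 277.145 × 0.754761 = 209.178 kN·m.
A normal force at the bottom, 1.7 m from the hinge, must supply this moment: P = 209.178/1.7 = 123.046 kN.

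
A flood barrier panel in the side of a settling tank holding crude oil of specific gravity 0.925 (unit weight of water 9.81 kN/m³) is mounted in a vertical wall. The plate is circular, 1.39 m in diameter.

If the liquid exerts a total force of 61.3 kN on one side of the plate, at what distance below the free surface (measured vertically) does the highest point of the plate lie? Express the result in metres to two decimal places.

d_top ≈ 3.76 m

γ = 0.925 × 9.81 = 9.07425 kN/m³.
A = π(0.695)² = 1.51747 m².
From F = γ·h_c·A, the centroid depth is h_c = 61.3/(9.07425 × 1.51747) = 4.45174 m.
The centroid is at the centre, 0.695 m below the top of the plate, so the highest point sits at h_top = 4.45174 − 0.695 = 3.75674 m below the surface.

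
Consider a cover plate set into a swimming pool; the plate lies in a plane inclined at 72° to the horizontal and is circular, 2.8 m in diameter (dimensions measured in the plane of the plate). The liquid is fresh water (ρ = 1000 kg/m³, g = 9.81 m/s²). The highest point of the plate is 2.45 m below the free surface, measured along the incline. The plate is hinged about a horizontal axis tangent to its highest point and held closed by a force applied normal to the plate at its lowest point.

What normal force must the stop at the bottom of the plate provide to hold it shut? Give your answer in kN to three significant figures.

P ≈ 121 kN

γ = ρg = 1000 × 9.81 = 9810 N/m³ = 9.81 kN/m³.
Let θ = 72° be the plate's angle to the horizontal; measure y along the incline from where the plane meets the free surface. Vertical depth h = y·sinθ with sinθ = 0.951057.
The centroid is at the centre, 1.4 m below the top of the plate, so y_c = 2.45 + 1.4 = 3.85 m and h_c = 3.85 × 0.951057 = 3.66157 m.
A = π(1.4)² = 6.15752 m².
Resultant F = γ·h_c·A = 9.81 × 3.66157 × 6.15752 = 221.178 kN.
I_c = πr⁴/4 = π × 1.4⁴/4 = 3.01719 m⁴.
Centre of pressure: y_p = y_c + I_c/(y_c·A) = 3.85 + 3.01719/(3.85 × 6.15752) = 3.85 + 0.127273 = 3.97727 m along the plane.
The resultant acts 1.4 + 0.127273 = 1.52727 m (along the plate) below the hinge at the top edge, so the moment about the hinge is M = F × 1.52727 = 221.178 × 1.52727 = 337.799 kN·m.
A normal force at the bottom, 2.8 m from the hinge, must supply this moment: P = 337.799/2.8 = 120.642 kN.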